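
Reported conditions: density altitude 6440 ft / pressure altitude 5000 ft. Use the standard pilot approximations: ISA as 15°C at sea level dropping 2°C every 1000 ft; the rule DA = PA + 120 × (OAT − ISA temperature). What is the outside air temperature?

Density altitude − pressure altitude = 6440 − 5000 = +1440 ft.
At 120 ft/°C that is an ISA deviation of 1440/120 = +12°C.
ISA temperature at 5000 ft = 15 − 2 × (5000/1000) = 5°C.
OAT = ISA + deviation = 5 + (+12) = 17°C.

17°C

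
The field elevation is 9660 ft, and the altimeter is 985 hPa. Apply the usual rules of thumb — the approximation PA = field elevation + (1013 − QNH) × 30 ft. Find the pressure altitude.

Pressure correction = (1013 − 985) × 30 = +840 ft.
Pressure altitude = 9660 + (+840) = 10500 ft.

10500 ft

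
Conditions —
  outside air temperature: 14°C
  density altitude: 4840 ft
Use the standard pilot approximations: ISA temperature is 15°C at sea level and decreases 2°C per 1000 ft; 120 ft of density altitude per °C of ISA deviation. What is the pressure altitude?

DA = PA + 120 × (OAT − (15 − 2·PA/1000)) = PA + 120·OAT − 1800 + 0.24·PA = 1.24·PA + 120·OAT − 1800.
So 1.24·PA = 4840 − 120 × 14 + 1800 = 4960.
PA = 4960 / 1.24 = 4000 ft.

4000 ft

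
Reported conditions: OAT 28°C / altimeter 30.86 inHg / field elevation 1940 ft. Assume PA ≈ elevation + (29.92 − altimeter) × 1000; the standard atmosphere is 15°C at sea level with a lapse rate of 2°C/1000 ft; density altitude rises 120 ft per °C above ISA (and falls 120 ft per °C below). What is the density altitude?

Pressure altitude = 1940 + (29.92 − 30.86) × 1000 = 1940 + (-940) = 1000 ft.
ISA temperature at 1000 ft = 15 − 2 × (1000/1000) = 13°C.
ISA deviation = 28 − 13 = +15°C.
Density altitude = 1000 + 120 × (15) = 2800 ft.

2800 ft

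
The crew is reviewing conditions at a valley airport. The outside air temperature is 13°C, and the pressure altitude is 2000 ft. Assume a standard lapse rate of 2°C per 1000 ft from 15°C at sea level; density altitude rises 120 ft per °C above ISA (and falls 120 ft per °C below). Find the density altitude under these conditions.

ISA temperature at 2000 ft = 15 − 2 × (2000/1000) = 11°C.
ISA deviation = 13 − 11 = +2°C.
Density altitude = 2000 + 120 × (2) = 2000 + (+240) = 2240 ft.

2240 ft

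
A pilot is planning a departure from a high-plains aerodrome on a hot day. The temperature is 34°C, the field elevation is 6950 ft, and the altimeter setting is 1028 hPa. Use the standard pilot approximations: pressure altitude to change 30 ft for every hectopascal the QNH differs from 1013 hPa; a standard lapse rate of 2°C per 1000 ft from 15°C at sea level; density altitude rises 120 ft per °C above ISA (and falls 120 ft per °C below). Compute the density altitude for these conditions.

Pressure altitude = 6950 + (1013 − 1028) × 30 = 6950 + (-450) = 6500 ft.
ISA temperature at 6500 ft = 15 − 2 × (6500/1000) = 2°C.
ISA deviation = 34 − 2 = +32°C.
Density altitude = 6500 + 120 × (32) = 10340 ft.

10340 ft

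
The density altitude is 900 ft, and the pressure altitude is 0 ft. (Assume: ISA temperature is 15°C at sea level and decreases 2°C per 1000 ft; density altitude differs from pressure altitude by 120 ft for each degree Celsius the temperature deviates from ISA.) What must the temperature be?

Density altitude − pressure altitude = 900 − 0 = +900 ft.
At 120 ft/°C that is an ISA deviation of 900/120 = +7.5°C.
ISA temperature at 0 ft = 15 − 2 × (0/1000) = 15°C.
OAT = ISA + deviation = 15 + (+7.5) = 22.5°C.

22.5°C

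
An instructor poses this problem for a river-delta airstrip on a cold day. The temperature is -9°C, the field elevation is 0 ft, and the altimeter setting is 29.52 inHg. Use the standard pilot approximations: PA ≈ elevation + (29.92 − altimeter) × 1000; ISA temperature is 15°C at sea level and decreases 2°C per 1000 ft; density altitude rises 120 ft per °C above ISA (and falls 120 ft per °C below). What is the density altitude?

Pressure altitude = 0 + (29.92 − 29.52) × 1000 = 0 + (+400) = 400 ft.
ISA temperature at 400 ft = 15 − 2 × (400/1000) = 14.2°C.
ISA deviation = -9 − 14.2 = -23.2°C.
Density altitude = 400 + 120 × (-23.2) = -2384 ft.

-2384 ft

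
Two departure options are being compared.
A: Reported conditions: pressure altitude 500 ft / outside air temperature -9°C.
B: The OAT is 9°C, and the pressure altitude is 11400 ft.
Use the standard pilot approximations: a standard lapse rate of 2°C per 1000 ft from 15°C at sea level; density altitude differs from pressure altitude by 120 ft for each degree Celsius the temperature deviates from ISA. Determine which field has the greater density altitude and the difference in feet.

B by 15676 ft

A: ISA temp = 14°C, deviation -23°C, DA = 500 + 120 × (-23) = -2260 ft.
B: ISA temp = -7.8°C, deviation +16.8°C, DA = 11400 + 120 × 16.8 = 13416 ft.
B is higher by 13416 − (-2260) = 15676 ft.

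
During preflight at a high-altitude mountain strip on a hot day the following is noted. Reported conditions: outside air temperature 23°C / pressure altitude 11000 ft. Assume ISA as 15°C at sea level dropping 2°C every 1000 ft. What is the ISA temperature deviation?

ISA+30°C

ISA temperature at 11000 ft = 15 − 2 × (11000/1000) = -7°C.
Deviation = OAT − ISA = 23 − (-7) = +30°C.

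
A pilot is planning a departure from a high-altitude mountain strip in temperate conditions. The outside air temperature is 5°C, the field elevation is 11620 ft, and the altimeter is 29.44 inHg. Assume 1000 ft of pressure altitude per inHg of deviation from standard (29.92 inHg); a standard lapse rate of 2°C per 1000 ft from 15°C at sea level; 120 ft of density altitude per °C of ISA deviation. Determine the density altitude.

13804 ft

Pressure altitude = 11620 + (29.92 − 29.44) × 1000 = 11620 + (+480) = 12100 ft.
ISA temperature at 12100 ft = 15 − 2 × (12100/1000) = -9.2°C.
ISA deviation = 5 − (-9.2) = +14.2°C.
Density altitude = 12100 + 120 × (14.2) = 13804 ft.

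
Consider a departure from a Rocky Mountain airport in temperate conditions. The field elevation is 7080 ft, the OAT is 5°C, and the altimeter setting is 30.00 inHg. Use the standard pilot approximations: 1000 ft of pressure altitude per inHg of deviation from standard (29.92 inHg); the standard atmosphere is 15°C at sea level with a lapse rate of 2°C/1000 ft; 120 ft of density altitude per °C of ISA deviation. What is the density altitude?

7480 ft

Pressure altitude = 7080 + (29.92 − 30.00) × 1000 = 7080 + (-80) = 7000 ft.
ISA temperature at 7000 ft = 15 − 2 × (7000/1000) = 1°C.
ISA deviation = 5 − 1 = +4°C.
Density altitude = 7000 + 120 × (4) = 7480 ft.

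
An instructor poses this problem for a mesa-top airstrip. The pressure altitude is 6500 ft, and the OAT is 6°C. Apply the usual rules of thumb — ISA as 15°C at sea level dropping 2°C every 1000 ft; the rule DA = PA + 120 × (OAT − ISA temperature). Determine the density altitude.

ISA temperature at 6500 ft = 15 − 2 × (6500/1000) = 2°C.
ISA deviation = 6 − 2 = +4°C.
Density altitude = 6500 + 120 × (4) = 6500 + (+480) = 6980 ft.

6980 ft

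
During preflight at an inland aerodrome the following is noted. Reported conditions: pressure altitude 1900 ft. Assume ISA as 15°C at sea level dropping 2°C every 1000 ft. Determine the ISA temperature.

ISA temperature = 15 − 2 × (1900/1000) = 15 − 3.8 = 11.2°C.

11.2°C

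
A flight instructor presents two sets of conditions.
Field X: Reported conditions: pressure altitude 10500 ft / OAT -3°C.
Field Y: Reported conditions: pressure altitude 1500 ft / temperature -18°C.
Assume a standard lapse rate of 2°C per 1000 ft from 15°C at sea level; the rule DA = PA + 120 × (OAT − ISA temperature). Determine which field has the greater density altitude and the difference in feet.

Field X: ISA temp = -6°C, deviation +3°C, DA = 10500 + 120 × 3 = 10860 ft.
Field Y: ISA temp = 12°C, deviation -30°C, DA = 1500 + 120 × (-30) = -2100 ft.
Field X is higher by 10860 − (-2100) = 12960 ft.

Field X by 12960 ft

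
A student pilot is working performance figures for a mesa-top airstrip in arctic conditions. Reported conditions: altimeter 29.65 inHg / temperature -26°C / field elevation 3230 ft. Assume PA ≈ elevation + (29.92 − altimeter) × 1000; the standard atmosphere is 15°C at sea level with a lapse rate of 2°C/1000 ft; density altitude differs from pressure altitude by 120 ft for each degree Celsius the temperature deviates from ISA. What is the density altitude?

Pressure altitude = 3230 + (29.92 − 29.65) × 1000 = 3230 + (+270) = 3500 ft.
ISA temperature at 3500 ft = 15 − 2 × (3500/1000) = 8°C.
ISA deviation = -26 − 8 = -34°C.
Density altitude = 3500 + 120 × (-34) = -580 ft.

-580 ft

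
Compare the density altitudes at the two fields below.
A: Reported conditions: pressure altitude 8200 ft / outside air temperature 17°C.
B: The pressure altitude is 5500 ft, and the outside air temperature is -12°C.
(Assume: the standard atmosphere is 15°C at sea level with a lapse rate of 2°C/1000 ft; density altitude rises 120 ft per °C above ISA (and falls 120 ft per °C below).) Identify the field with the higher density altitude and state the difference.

A: ISA temp = -1.4°C, deviation +18.4°C, DA = 8200 + 120 × 18.4 = 10408 ft.
B: ISA temp = 4°C, deviation -16°C, DA = 5500 + 120 × (-16) = 3580 ft.
A is higher by 10408 − 3580 = 6828 ft.

A by 6828 ft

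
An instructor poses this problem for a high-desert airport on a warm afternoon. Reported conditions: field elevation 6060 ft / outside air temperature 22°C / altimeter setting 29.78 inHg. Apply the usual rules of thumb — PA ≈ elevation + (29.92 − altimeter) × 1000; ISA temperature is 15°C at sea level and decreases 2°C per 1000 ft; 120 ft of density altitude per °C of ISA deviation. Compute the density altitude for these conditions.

8528 ft

Pressure altitude = 6060 + (29.92 − 29.78) × 1000 = 6060 + (+140) = 6200 ft.
ISA temperature at 6200 ft = 15 − 2 × (6200/1000) = 2.6°C.
ISA deviation = 22 − 2.6 = +19.4°C.
Density altitude = 6200 + 120 × (19.4) = 8528 ft.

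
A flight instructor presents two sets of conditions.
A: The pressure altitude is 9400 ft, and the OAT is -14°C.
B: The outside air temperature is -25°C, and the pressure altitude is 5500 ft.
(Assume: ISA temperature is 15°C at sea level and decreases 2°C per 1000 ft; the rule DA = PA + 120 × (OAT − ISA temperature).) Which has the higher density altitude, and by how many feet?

A: ISA temp = -3.8°C, deviation -10.2°C, DA = 9400 + 120 × (-10.2) = 8176 ft.
B: ISA temp = 4°C, deviation -29°C, DA = 5500 + 120 × (-29) = 2020 ft.
A is higher by 8176 − 2020 = 6156 ft.

A by 6156 ft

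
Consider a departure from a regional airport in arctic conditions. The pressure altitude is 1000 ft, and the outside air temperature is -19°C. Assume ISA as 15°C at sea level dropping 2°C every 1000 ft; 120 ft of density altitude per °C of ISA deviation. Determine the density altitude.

-2840 ft

ISA temperature at 1000 ft = 15 − 2 × (1000/1000) = 13°C.
ISA deviation = -19 − 13 = -32°C.
Density altitude = 1000 + 120 × (-32) = 1000 + (-3840) = -2840 ft.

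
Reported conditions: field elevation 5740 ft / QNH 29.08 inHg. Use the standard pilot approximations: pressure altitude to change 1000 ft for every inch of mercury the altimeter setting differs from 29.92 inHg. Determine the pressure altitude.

6580 ft

Pressure correction = (29.92 − 29.08) × 1000 = +840 ft.
Pressure altitude = 5740 + (+840) = 6580 ft.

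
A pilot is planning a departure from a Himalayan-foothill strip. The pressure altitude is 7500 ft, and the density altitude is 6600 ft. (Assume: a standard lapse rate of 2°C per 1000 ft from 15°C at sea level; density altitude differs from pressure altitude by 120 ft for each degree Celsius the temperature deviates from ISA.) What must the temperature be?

-7.5°C

Density altitude − pressure altitude = 6600 − 7500 = -900 ft.
At 120 ft/°C that is an ISA deviation of -900/120 = -7.5°C.
ISA temperature at 7500 ft = 15 − 2 × (7500/1000) = 0°C.
OAT = ISA + deviation = 0 + (-7.5) = -7.5°C.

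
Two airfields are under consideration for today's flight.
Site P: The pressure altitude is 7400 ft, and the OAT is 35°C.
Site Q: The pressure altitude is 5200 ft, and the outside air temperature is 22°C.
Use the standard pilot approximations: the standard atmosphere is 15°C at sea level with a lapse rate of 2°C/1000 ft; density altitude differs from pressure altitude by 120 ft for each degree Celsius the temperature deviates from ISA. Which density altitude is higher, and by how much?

Site P: ISA temp = 0.2°C, deviation +34.8°C, DA = 7400 + 120 × 34.8 = 11576 ft.
Site Q: ISA temp = 4.6°C, deviation +17.4°C, DA = 5200 + 120 × 17.4 = 7288 ft.
Site P is higher by 11576 − 7288 = 4288 ft.

Site P by 4288 ft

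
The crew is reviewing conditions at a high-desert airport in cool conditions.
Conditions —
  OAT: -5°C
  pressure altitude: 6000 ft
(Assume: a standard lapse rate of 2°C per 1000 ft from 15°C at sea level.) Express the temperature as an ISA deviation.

ISA temperature at 6000 ft = 15 − 2 × (6000/1000) = 3°C.
Deviation = OAT − ISA = -5 − 3 = -8°C.

ISA-8°C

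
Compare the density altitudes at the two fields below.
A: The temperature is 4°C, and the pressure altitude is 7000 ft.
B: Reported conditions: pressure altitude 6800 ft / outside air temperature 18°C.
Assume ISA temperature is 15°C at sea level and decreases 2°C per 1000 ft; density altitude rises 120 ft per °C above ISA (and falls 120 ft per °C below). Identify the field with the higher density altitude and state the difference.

A: ISA temp = 1°C, deviation +3°C, DA = 7000 + 120 × 3 = 7360 ft.
B: ISA temp = 1.4°C, deviation +16.6°C, DA = 6800 + 120 × 16.6 = 8792 ft.
B is higher by 8792 − 7360 = 1432 ft.

B by 1432 ft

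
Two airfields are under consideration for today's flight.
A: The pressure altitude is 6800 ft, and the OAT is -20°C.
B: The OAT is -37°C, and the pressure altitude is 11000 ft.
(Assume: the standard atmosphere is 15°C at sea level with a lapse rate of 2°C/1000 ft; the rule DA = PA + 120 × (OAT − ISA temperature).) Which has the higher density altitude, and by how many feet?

B by 3168 ft

A: ISA temp = 1.4°C, deviation -21.4°C, DA = 6800 + 120 × (-21.4) = 4232 ft.
B: ISA temp = -7°C, deviation -30°C, DA = 11000 + 120 × (-30) = 7400 ft.
B is higher by 7400 − 4232 = 3168 ft.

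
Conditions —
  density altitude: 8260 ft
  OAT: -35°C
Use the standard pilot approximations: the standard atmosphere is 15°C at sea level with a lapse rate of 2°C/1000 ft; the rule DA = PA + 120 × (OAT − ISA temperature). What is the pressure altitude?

DA = PA + 120 × (OAT − (15 − 2·PA/1000)) = PA + 120·OAT − 1800 + 0.24·PA = 1.24·PA + 120·OAT − 1800.
So 1.24·PA = 8260 − 120 × (-35) + 1800 = 14260.
PA = 14260 / 1.24 = 11500 ft.

11500 ft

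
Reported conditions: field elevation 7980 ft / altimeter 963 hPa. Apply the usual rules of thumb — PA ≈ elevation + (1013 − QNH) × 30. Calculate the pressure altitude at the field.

Pressure correction = (1013 − 963) × 30 = +1500 ft.
Pressure altitude = 7980 + (+1500) = 9480 ft.

9480 ft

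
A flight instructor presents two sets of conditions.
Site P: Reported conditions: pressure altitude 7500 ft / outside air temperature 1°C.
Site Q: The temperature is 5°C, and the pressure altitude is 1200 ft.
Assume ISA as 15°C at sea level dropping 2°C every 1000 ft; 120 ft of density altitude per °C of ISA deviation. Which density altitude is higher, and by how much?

Site P by 7332 ft

Site P: ISA temp = 0°C, deviation +1°C, DA = 7500 + 120 × 1 = 7620 ft.
Site Q: ISA temp = 12.6°C, deviation -7.6°C, DA = 1200 + 120 × (-7.6) = 288 ft.
Site P is higher by 7620 − 288 = 7332 ft.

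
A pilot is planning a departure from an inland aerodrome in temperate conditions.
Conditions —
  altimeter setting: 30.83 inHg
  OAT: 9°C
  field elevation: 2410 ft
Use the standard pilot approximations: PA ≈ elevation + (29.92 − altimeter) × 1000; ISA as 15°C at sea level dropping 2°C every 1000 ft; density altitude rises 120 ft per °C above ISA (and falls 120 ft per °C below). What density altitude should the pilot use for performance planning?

1140 ft

Pressure altitude = 2410 + (29.92 − 30.83) × 1000 = 2410 + (-910) = 1500 ft.
ISA temperature at 1500 ft = 15 − 2 × (1500/1000) = 12°C.
ISA deviation = 9 − 12 = -3°C.
Density altitude = 1500 + 120 × (-3) = 1140 ft.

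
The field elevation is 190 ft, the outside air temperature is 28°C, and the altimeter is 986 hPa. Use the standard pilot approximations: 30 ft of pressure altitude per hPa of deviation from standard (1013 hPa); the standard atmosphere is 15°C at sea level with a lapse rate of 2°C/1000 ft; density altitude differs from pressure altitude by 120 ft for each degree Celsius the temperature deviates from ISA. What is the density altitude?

Pressure altitude = 190 + (1013 − 986) × 30 = 190 + (+810) = 1000 ft.
ISA temperature at 1000 ft = 15 − 2 × (1000/1000) = 13°C.
ISA deviation = 28 − 13 = +15°C.
Density altitude = 1000 + 120 × (15) = 2800 ft.

2800 ft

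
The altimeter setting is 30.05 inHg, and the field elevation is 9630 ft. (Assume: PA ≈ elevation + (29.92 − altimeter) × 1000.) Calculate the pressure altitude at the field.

Pressure correction = (29.92 − 30.05) × 1000 = -130 ft.
Pressure altitude = 9630 + (-130) = 9500 ft.

9500 ft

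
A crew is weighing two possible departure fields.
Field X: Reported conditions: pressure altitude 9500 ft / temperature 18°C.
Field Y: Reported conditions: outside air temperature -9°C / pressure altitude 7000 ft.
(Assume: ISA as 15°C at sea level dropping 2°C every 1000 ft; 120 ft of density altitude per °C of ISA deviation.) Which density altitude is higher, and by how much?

Field X: ISA temp = -4°C, deviation +22°C, DA = 9500 + 120 × 22 = 12140 ft.
Field Y: ISA temp = 1°C, deviation -10°C, DA = 7000 + 120 × (-10) = 5800 ft.
Field X is higher by 12140 − 5800 = 6340 ft.

Field X by 6340 ft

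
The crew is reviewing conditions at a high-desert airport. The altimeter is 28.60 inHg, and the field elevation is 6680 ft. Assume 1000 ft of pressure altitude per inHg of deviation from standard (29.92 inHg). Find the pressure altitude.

8000 ft

Pressure correction = (29.92 − 28.60) × 1000 = +1320 ft.
Pressure altitude = 6680 + (+1320) = 8000 ft.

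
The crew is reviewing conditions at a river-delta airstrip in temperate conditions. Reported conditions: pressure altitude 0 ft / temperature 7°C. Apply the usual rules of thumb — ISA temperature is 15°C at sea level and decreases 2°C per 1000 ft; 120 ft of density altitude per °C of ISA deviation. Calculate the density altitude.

ISA temperature at 0 ft = 15 − 2 × (0/1000) = 15°C.
ISA deviation = 7 − 15 = -8°C.
Density altitude = 0 + 120 × (-8) = 0 + (-960) = -960 ft.

-960 ft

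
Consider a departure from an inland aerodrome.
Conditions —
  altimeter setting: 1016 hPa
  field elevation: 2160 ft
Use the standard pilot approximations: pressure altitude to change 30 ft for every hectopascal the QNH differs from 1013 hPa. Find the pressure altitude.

2070 ft

Pressure correction = (1013 − 1016) × 30 = -90 ft.
Pressure altitude = 2160 + (-90) = 2070 ft.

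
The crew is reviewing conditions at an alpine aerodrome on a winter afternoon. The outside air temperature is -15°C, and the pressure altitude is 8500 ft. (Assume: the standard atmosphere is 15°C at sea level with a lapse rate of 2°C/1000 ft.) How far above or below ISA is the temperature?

ISA temperature at 8500 ft = 15 − 2 × (8500/1000) = -2°C.
Deviation = OAT − ISA = -15 − (-2) = -13°C.

ISA-13°C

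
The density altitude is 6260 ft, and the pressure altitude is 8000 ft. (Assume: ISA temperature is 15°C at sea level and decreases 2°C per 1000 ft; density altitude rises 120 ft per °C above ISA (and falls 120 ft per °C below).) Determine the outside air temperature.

Density altitude − pressure altitude = 6260 − 8000 = -1740 ft.
At 120 ft/°C that is an ISA deviation of -1740/120 = -14.5°C.
ISA temperature at 8000 ft = 15 − 2 × (8000/1000) = -1°C.
OAT = ISA + deviation = -1 + (-14.5) = -15.5°C.

-15.5°C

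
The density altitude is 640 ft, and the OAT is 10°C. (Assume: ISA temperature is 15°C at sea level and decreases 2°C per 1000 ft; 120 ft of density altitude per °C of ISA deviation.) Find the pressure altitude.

DA = PA + 120 × (OAT − (15 − 2·PA/1000)) = PA + 120·OAT − 1800 + 0.24·PA = 1.24·PA + 120·OAT − 1800.
So 1.24·PA = 640 − 120 × 10 + 1800 = 1240.
PA = 1240 / 1.24 = 1000 ft.

1000 ft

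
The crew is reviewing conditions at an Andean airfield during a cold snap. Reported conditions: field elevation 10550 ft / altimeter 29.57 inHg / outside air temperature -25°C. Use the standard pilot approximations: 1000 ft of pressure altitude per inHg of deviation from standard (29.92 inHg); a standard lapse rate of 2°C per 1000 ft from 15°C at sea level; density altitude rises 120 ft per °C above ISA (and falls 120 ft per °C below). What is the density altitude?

Pressure altitude = 10550 + (29.92 − 29.57) × 1000 = 10550 + (+350) = 10900 ft.
ISA temperature at 10900 ft = 15 − 2 × (10900/1000) = -6.8°C.
ISA deviation = -25 − (-6.8) = -18.2°C.
Density altitude = 10900 + 120 × (-18.2) = 8716 ft.

8716 ft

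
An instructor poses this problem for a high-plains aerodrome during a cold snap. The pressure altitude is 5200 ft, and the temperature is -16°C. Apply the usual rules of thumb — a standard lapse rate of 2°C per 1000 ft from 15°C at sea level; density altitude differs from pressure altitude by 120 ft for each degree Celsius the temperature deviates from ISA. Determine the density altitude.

ISA temperature at 5200 ft = 15 − 2 × (5200/1000) = 4.6°C.
ISA deviation = -16 − 4.6 = -20.6°C.
Density altitude = 5200 + 120 × (-20.6) = 5200 + (-2472) = 2728 ft.

2728 ft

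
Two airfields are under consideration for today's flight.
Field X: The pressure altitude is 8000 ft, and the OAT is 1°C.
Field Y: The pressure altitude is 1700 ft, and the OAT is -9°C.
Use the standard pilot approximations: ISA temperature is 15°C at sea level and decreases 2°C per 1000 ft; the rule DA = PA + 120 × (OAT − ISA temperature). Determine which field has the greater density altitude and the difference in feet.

Field X by 9012 ft

Field X: ISA temp = -1°C, deviation +2°C, DA = 8000 + 120 × 2 = 8240 ft.
Field Y: ISA temp = 11.6°C, deviation -20.6°C, DA = 1700 + 120 × (-20.6) = -772 ft.
Field X is higher by 8240 − (-772) = 9012 ft.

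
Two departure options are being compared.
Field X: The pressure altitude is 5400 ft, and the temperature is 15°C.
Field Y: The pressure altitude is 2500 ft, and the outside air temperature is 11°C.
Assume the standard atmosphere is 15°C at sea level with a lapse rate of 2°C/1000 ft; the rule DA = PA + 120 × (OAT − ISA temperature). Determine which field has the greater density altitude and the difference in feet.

Field X by 4076 ft

Field X: ISA temp = 4.2°C, deviation +10.8°C, DA = 5400 + 120 × 10.8 = 6696 ft.
Field Y: ISA temp = 10°C, deviation +1°C, DA = 2500 + 120 × 1 = 2620 ft.
Field X is higher by 6696 − 2620 = 4076 ft.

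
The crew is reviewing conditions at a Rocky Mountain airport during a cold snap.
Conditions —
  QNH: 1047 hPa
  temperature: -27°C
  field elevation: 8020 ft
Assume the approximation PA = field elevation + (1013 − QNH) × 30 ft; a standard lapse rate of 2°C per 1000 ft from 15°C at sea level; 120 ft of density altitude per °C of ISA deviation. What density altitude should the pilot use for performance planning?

Pressure altitude = 8020 + (1013 − 1047) × 30 = 8020 + (-1020) = 7000 ft.
ISA temperature at 7000 ft = 15 − 2 × (7000/1000) = 1°C.
ISA deviation = -27 − 1 = -28°C.
Density altitude = 7000 + 120 × (-28) = 3640 ft.

3640 ft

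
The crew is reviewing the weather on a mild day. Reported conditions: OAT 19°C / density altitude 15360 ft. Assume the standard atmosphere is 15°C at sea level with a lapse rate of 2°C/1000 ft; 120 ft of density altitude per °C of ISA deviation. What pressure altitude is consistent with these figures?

12000 ft

DA = PA + 120 × (OAT − (15 − 2·PA/1000)) = PA + 120·OAT − 1800 + 0.24·PA = 1.24·PA + 120·OAT − 1800.
So 1.24·PA = 15360 − 120 × 19 + 1800 = 14880.
PA = 14880 / 1.24 = 12000 ft.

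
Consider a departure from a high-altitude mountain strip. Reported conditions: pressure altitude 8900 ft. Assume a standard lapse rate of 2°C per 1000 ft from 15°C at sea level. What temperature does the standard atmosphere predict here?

ISA temperature = 15 − 2 × (8900/1000) = 15 − 17.8 = -2.8°C.

-2.8°C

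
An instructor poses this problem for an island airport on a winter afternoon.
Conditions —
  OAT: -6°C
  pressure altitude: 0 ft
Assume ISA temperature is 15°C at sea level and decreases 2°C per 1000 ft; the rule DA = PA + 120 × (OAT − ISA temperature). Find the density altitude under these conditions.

-2520 ft

ISA temperature at 0 ft = 15 − 2 × (0/1000) = 15°C.
ISA deviation = -6 − 15 = -21°C.
Density altitude = 0 + 120 × (-21) = 0 + (-2520) = -2520 ft.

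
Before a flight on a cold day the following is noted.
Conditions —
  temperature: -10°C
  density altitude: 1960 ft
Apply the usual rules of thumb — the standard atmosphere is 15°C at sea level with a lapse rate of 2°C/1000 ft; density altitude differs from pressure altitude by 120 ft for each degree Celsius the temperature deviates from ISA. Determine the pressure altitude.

4000 ft

DA = PA + 120 × (OAT − (15 − 2·PA/1000)) = PA + 120·OAT − 1800 + 0.24·PA = 1.24·PA + 120·OAT − 1800.
So 1.24·PA = 1960 − 120 × (-10) + 1800 = 4960.
PA = 4960 / 1.24 = 4000 ft.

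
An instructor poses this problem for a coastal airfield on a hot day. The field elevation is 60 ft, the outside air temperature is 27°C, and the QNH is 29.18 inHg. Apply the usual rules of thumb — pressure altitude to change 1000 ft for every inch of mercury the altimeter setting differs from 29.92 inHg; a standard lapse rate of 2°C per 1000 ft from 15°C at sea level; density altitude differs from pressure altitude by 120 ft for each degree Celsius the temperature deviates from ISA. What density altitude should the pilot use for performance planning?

2432 ft

Pressure altitude = 60 + (29.92 − 29.18) × 1000 = 60 + (+740) = 800 ft.
ISA temperature at 800 ft = 15 − 2 × (800/1000) = 13.4°C.
ISA deviation = 27 − 13.4 = +13.6°C.
Density altitude = 800 + 120 × (13.6) = 2432 ft.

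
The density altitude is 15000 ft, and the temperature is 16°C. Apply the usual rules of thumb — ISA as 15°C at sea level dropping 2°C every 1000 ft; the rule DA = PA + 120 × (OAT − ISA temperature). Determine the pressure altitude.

12000 ft

DA = PA + 120 × (OAT − (15 − 2·PA/1000)) = PA + 120·OAT − 1800 + 0.24·PA = 1.24·PA + 120·OAT − 1800.
So 1.24·PA = 15000 − 120 × 16 + 1800 = 14880.
PA = 14880 / 1.24 = 12000 ft.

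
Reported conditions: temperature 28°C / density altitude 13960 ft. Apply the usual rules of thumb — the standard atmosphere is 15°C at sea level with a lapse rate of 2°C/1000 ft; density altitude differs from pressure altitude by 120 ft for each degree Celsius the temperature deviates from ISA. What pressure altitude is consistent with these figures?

DA = PA + 120 × (OAT − (15 − 2·PA/1000)) = PA + 120·OAT − 1800 + 0.24·PA = 1.24·PA + 120·OAT − 1800.
So 1.24·PA = 13960 − 120 × 28 + 1800 = 12400.
PA = 12400 / 1.24 = 10000 ft.

10000 ft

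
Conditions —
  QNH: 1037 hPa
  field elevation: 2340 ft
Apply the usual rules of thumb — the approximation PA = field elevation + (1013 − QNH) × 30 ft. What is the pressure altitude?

Pressure correction = (1013 − 1037) × 30 = -720 ft.
Pressure altitude = 2340 + (-720) = 1620 ft.

1620 ft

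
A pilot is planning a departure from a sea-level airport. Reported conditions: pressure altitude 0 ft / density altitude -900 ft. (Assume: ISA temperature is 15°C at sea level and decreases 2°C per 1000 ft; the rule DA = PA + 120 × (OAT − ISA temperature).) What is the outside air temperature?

Density altitude − pressure altitude = -900 − 0 = -900 ft.
At 120 ft/°C that is an ISA deviation of -900/120 = -7.5°C.
ISA temperature at 0 ft = 15 − 2 × (0/1000) = 15°C.
OAT = ISA + deviation = 15 + (-7.5) = 7.5°C.

7.5°C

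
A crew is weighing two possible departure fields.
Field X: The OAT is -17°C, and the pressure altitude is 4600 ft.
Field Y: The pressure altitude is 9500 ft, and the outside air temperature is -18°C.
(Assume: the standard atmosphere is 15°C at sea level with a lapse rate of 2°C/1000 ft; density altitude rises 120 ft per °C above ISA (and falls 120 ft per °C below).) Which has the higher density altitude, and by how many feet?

Field Y by 5956 ft

Field X: ISA temp = 5.8°C, deviation -22.8°C, DA = 4600 + 120 × (-22.8) = 1864 ft.
Field Y: ISA temp = -4°C, deviation -14°C, DA = 9500 + 120 × (-14) = 7820 ft.
Field Y is higher by 7820 − 1864 = 5956 ft.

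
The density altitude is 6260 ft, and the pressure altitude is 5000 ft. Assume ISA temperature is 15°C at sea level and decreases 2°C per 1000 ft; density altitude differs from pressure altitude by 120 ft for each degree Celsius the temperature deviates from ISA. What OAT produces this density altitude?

Density altitude − pressure altitude = 6260 − 5000 = +1260 ft.
At 120 ft/°C that is an ISA deviation of 1260/120 = +10.5°C.
ISA temperature at 5000 ft = 15 − 2 × (5000/1000) = 5°C.
OAT = ISA + deviation = 5 + (+10.5) = 15.5°C.

15.5°C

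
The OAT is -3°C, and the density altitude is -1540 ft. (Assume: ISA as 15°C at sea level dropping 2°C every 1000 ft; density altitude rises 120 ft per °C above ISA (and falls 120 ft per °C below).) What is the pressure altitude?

500 ft

DA = PA + 120 × (OAT − (15 − 2·PA/1000)) = PA + 120·OAT − 1800 + 0.24·PA = 1.24·PA + 120·OAT − 1800.
So 1.24·PA = -1540 − 120 × (-3) + 1800 = 620.
PA = 620 / 1.24 = 500 ft.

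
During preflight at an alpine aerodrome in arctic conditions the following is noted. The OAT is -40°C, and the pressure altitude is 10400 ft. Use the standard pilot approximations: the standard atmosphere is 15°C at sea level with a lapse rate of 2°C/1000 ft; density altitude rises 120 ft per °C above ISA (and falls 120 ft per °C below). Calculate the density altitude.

ISA temperature at 10400 ft = 15 − 2 × (10400/1000) = -5.8°C.
ISA deviation = -40 − (-5.8) = -34.2°C.
Density altitude = 10400 + 120 × (-34.2) = 10400 + (-4104) = 6296 ft.

6296 ft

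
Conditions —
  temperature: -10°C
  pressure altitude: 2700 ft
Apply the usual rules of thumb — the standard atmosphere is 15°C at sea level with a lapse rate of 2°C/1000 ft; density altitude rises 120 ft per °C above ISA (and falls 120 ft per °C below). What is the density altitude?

ISA temperature at 2700 ft = 15 − 2 × (2700/1000) = 9.6°C.
ISA deviation = -10 − 9.6 = -19.6°C.
Density altitude = 2700 + 120 × (-19.6) = 2700 + (-2352) = 348 ft.

348 ft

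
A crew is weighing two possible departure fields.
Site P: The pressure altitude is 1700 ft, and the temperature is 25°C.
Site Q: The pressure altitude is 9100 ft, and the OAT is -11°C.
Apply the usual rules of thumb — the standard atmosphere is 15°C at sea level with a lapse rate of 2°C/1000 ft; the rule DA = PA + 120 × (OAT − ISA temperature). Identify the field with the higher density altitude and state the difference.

Site Q by 4856 ft

Site P: ISA temp = 11.6°C, deviation +13.4°C, DA = 1700 + 120 × 13.4 = 3308 ft.
Site Q: ISA temp = -3.2°C, deviation -7.8°C, DA = 9100 + 120 × (-7.8) = 8164 ft.
Site Q is higher by 8164 − 3308 = 4856 ft.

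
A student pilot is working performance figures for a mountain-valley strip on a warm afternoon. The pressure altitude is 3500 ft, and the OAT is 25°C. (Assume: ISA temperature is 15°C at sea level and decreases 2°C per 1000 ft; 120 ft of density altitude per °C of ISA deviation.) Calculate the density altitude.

ISA temperature at 3500 ft = 15 − 2 × (3500/1000) = 8°C.
ISA deviation = 25 − 8 = +17°C.
Density altitude = 3500 + 120 × (17) = 3500 + (+2040) = 5540 ft.

5540 ft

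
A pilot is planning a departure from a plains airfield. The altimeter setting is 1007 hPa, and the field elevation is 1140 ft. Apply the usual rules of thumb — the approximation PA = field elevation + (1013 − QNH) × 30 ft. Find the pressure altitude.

1320 ft

Pressure correction = (1013 − 1007) × 30 = +180 ft.
Pressure altitude = 1140 + (+180) = 1320 ft.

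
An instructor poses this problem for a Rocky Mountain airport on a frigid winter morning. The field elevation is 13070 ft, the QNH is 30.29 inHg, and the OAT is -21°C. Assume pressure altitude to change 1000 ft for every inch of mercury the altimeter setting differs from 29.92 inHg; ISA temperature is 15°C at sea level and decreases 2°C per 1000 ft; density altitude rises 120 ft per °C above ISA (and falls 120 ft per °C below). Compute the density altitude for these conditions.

Pressure altitude = 13070 + (29.92 − 30.29) × 1000 = 13070 + (-370) = 12700 ft.
ISA temperature at 12700 ft = 15 − 2 × (12700/1000) = -10.4°C.
ISA deviation = -21 − (-10.4) = -10.6°C.
Density altitude = 12700 + 120 × (-10.6) = 11428 ft.

11428 ft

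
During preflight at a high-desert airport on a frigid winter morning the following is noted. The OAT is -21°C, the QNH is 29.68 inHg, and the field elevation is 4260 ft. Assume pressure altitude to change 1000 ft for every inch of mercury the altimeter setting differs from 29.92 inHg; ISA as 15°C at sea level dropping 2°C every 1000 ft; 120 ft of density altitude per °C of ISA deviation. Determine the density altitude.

Pressure altitude = 4260 + (29.92 − 29.68) × 1000 = 4260 + (+240) = 4500 ft.
ISA temperature at 4500 ft = 15 − 2 × (4500/1000) = 6°C.
ISA deviation = -21 − 6 = -27°C.
Density altitude = 4500 + 120 × (-27) = 1260 ft.

1260 ft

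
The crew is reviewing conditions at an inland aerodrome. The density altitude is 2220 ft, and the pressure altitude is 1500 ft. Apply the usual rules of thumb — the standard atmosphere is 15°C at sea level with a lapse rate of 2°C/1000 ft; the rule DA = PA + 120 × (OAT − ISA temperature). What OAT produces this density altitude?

Density altitude − pressure altitude = 2220 − 1500 = +720 ft.
At 120 ft/°C that is an ISA deviation of 720/120 = +6°C.
ISA temperature at 1500 ft = 15 − 2 × (1500/1000) = 12°C.
OAT = ISA + deviation = 12 + (+6) = 18°C.

18°C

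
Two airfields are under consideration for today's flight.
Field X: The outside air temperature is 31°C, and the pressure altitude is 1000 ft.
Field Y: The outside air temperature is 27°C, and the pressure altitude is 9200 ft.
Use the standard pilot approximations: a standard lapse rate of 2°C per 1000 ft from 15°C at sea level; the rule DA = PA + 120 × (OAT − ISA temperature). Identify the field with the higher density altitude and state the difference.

Field X: ISA temp = 13°C, deviation +18°C, DA = 1000 + 120 × 18 = 3160 ft.
Field Y: ISA temp = -3.4°C, deviation +30.4°C, DA = 9200 + 120 × 30.4 = 12848 ft.
Field Y is higher by 12848 − 3160 = 9688 ft.

Field Y by 9688 ft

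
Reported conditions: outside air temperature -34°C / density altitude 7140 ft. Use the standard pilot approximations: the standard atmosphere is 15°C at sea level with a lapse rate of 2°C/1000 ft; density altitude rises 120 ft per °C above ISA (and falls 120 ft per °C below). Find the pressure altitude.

DA = PA + 120 × (OAT − (15 − 2·PA/1000)) = PA + 120·OAT − 1800 + 0.24·PA = 1.24·PA + 120·OAT − 1800.
So 1.24·PA = 7140 − 120 × (-34) + 1800 = 13020.
PA = 13020 / 1.24 = 10500 ft.

10500 ft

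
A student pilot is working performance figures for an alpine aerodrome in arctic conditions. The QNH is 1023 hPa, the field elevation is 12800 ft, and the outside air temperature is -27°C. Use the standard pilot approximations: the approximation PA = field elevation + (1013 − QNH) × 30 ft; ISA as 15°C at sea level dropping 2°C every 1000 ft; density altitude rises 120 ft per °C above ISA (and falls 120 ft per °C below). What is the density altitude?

10460 ft

Pressure altitude = 12800 + (1013 − 1023) × 30 = 12800 + (-300) = 12500 ft.
ISA temperature at 12500 ft = 15 − 2 × (12500/1000) = -10°C.
ISA deviation = -27 − (-10) = -17°C.
Density altitude = 12500 + 120 × (-17) = 10460 ft.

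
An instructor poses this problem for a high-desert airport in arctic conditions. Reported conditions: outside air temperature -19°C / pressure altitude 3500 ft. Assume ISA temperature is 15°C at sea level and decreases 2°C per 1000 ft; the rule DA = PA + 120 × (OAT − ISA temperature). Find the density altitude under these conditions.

260 ft

ISA temperature at 3500 ft = 15 − 2 × (3500/1000) = 8°C.
ISA deviation = -19 − 8 = -27°C.
Density altitude = 3500 + 120 × (-27) = 3500 + (-3240) = 260 ft.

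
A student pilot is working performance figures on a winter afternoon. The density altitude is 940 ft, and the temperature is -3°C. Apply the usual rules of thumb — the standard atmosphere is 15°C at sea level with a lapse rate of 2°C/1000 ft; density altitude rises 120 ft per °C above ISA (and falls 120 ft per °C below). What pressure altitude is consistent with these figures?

2500 ft

DA = PA + 120 × (OAT − (15 − 2·PA/1000)) = PA + 120·OAT − 1800 + 0.24·PA = 1.24·PA + 120·OAT − 1800.
So 1.24·PA = 940 − 120 × (-3) + 1800 = 3100.
PA = 3100 / 1.24 = 2500 ft.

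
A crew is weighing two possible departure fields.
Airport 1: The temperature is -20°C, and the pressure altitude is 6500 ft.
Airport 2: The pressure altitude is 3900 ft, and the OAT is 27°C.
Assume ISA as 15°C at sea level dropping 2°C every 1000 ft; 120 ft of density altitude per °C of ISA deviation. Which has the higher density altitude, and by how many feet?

Airport 1: ISA temp = 2°C, deviation -22°C, DA = 6500 + 120 × (-22) = 3860 ft.
Airport 2: ISA temp = 7.2°C, deviation +19.8°C, DA = 3900 + 120 × 19.8 = 6276 ft.
Airport 2 is higher by 6276 − 3860 = 2416 ft.

Airport 2 by 2416 ft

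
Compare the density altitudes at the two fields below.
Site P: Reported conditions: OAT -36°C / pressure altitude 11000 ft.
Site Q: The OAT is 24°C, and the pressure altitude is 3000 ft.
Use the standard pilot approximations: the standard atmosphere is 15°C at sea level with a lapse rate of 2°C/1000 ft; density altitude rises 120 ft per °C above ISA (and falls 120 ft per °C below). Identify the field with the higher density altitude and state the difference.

Site P by 2720 ft

Site P: ISA temp = -7°C, deviation -29°C, DA = 11000 + 120 × (-29) = 7520 ft.
Site Q: ISA temp = 9°C, deviation +15°C, DA = 3000 + 120 × 15 = 4800 ft.
Site P is higher by 7520 − 4800 = 2720 ft.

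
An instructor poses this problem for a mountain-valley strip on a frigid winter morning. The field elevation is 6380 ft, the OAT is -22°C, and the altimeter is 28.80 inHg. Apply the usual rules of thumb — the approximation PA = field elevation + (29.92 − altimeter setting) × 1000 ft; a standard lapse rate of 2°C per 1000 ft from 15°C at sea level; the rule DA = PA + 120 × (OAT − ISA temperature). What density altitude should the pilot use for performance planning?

Pressure altitude = 6380 + (29.92 − 28.80) × 1000 = 6380 + (+1120) = 7500 ft.
ISA temperature at 7500 ft = 15 − 2 × (7500/1000) = 0°C.
ISA deviation = -22 − 0 = -22°C.
Density altitude = 7500 + 120 × (-22) = 4860 ft.

4860 ft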